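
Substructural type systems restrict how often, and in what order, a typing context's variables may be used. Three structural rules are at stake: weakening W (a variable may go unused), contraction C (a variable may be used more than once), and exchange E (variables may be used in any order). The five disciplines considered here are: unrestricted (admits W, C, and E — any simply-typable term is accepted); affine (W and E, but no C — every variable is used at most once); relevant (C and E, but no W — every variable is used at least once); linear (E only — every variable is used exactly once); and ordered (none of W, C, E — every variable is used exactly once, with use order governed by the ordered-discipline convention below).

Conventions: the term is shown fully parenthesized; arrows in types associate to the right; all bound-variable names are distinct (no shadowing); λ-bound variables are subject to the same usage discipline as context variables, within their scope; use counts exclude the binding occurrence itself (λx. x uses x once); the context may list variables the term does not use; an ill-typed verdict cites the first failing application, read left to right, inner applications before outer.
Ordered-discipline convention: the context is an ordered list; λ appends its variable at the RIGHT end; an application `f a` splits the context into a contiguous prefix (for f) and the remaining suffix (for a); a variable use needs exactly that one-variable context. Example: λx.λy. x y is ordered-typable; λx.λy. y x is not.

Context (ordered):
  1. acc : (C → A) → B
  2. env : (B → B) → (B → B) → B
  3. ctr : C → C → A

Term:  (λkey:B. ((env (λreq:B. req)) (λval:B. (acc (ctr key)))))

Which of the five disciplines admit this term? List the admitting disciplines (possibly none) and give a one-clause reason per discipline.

admitting disciplines: none
usage: acc ×1, env ×1, ctr ×1, key [bound] ×1, req [bound] ×1, val [bound] ×0
uses in reading order: env, req, acc, ctr, key
typing: ill-typed: an application expects C but receives B
ordered: ✗ — not simply typable
linear: ✗ — fails simple typing
affine: ✗ — a type mismatch blocks all five
relevant: ✗ — the type mismatch rejects it
unrestricted: ✗ — not simply typable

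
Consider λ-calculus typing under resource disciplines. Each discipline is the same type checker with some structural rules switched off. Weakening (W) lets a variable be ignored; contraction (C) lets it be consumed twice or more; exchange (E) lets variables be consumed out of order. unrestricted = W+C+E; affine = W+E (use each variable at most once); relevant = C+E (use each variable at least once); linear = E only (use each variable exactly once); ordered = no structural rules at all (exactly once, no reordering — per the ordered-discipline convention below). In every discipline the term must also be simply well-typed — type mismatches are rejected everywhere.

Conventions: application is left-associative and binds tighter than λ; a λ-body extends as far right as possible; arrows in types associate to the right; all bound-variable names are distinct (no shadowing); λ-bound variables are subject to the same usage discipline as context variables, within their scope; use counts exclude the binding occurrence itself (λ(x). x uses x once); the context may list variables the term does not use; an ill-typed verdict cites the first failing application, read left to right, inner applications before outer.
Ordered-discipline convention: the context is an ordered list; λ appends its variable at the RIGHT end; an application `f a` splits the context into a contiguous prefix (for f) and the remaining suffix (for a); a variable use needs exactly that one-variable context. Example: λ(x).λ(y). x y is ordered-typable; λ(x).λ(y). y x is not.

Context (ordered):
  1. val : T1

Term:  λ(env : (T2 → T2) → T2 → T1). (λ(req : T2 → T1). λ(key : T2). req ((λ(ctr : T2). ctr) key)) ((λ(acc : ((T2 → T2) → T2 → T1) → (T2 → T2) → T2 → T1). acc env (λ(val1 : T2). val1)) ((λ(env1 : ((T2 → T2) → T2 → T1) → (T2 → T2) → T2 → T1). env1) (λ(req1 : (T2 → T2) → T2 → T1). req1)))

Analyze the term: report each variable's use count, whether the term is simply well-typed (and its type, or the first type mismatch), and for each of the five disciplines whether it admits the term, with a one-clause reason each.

use counts: val ×0, env [bound] ×1, req [bound] ×1, key [bound] ×1, ctr [bound] ×1, acc [bound] ×1, val1 [bound] ×1, env1 [bound] ×1, req1 [bound] ×1
order of uses: req, ctr, key, acc, env, val1, env1, req1
typing: well-typed — term : ((T2 → T2) → T2 → T1) → T2 → T1
ordered: ✗, unused: val — weakening required
linear: ✗, unused: val — weakening required
affine: ✓, no duplicate uses among val, env, req, key, ctr, acc, val1, env1, req1
relevant: ✗, unused: val — weakening required
unrestricted: ✓, typability at ((T2 → T2) → T2 → T1) → T2 → T1 is all that's needed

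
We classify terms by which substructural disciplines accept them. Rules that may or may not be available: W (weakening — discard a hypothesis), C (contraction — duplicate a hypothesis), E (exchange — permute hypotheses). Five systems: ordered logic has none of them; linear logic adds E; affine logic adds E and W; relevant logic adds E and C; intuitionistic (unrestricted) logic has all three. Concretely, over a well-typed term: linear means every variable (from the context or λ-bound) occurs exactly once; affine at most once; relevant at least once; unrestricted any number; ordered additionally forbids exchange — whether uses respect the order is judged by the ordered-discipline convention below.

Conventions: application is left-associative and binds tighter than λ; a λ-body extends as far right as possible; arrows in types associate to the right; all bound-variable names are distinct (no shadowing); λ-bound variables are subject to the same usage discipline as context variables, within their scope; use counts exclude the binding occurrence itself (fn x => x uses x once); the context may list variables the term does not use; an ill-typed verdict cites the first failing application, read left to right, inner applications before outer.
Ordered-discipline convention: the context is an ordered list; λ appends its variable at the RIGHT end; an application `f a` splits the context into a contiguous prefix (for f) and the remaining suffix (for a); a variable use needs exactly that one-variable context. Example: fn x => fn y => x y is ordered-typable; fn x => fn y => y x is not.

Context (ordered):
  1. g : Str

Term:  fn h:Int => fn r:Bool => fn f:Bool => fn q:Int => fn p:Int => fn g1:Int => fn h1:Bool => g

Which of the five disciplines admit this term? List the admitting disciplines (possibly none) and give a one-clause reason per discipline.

admitted by: affine, unrestricted
use counts: g ×1; h (bound) ×0; r (bound) ×0; f (bound) ×0; q (bound) ×0; p (bound) ×0; g1 (bound) ×0; h1 (bound) ×0
use order (left to right): g
typing: well-typed at Int -> Bool -> Bool -> Int -> Int -> Int -> Bool -> Str
ordered: ✗ — needs weakening: h, r, f, q, p, g1, h1 unused
linear: ✗ — needs weakening: h, r, f, q, p, g1, h1 unused
affine: ✓ — no duplicate uses among g, h, r, f, q, p, g1, h1
relevant: ✗ — needs weakening: h, r, f, q, p, g1, h1 unused
unrestricted: ✓ — typability at Int -> Bool -> Bool -> Int -> Int -> Int -> Bool -> Str is all that's needed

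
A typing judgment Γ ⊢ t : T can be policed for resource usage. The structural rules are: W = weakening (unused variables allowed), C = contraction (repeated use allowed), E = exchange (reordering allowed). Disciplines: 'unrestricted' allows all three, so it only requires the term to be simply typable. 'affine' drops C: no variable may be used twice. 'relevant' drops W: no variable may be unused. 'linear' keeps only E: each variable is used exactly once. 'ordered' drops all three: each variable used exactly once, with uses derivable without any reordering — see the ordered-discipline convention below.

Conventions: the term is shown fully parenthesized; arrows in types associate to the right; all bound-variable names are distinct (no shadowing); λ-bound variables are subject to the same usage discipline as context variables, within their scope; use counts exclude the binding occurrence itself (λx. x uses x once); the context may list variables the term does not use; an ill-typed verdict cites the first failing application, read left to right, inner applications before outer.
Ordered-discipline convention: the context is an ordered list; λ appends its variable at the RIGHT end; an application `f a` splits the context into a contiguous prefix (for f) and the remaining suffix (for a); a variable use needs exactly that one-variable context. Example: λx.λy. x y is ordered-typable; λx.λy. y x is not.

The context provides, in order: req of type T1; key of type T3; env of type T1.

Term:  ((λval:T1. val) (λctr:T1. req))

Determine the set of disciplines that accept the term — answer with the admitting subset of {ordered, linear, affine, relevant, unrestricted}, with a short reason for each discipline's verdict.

admitted by: none
use counts: req: 1×; key: 0×; env: 0×; val (λ-bound): 1×; ctr (λ-bound): 0×
left-to-right use order: val, req
typing: ill-typed: a function awaiting T1 gets T1 → T1
ordered: ✗ — a type mismatch blocks all five
linear: ✗ — the type mismatch rejects it
affine: ✗ — not simply typable
relevant: ✗ — fails simple typing
unrestricted: ✗ — a type mismatch blocks all five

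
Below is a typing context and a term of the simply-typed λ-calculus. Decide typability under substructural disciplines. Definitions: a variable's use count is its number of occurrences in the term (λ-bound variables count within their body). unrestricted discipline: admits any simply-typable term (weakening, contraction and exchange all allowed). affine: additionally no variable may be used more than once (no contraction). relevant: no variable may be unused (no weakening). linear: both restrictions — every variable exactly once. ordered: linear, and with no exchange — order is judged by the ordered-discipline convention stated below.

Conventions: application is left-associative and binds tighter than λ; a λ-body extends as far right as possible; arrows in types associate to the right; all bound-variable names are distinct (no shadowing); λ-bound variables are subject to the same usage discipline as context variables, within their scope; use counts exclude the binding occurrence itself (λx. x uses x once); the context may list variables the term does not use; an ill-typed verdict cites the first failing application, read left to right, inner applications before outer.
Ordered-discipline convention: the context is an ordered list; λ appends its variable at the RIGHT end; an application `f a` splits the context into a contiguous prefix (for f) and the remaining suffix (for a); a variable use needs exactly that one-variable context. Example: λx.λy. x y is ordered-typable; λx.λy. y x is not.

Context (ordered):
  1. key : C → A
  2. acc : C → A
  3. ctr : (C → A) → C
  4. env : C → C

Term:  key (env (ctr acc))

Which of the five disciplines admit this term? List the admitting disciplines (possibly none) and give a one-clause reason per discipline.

admitted by: linear, affine, relevant, unrestricted
counts: key: 1×, acc: 1×, ctr: 1×, env: 1×
left-to-right use order: key, env, ctr, acc
typing: well-typed at A
ordered ✗ (no ordered split (uses run key, env, ctr, acc))
linear ✓ (key, acc, ctr, env: one use apiece)
affine ✓ (at most one use each (key, acc, ctr, env))
relevant ✓ (none of key, acc, ctr, env goes unused)
unrestricted ✓ (typability at A is all that's needed)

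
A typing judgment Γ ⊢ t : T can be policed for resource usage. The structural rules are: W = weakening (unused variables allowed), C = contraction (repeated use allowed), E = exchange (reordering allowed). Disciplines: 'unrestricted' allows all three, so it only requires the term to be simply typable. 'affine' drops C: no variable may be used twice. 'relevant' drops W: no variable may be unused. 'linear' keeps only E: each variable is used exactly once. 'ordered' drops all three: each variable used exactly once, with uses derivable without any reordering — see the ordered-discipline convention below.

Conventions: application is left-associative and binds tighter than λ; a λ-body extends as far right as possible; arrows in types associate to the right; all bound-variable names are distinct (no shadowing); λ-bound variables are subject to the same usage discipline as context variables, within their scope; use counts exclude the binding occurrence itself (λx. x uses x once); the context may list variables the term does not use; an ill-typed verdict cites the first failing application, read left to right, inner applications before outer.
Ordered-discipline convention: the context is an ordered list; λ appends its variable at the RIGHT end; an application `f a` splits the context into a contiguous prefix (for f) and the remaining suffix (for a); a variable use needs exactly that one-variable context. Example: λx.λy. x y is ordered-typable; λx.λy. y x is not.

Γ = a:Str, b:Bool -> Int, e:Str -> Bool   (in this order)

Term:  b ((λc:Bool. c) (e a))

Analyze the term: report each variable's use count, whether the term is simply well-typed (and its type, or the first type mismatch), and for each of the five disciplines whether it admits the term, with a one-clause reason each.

use counts: a: 1, b: 1, e: 1, c (bound): 1
left-to-right use order: b, c, e, a
typing: ✓ — Int
ordered ✗ (no ordered split (uses run b, c, e, a))
linear ✓ (single use per variable (a, b, e, c))
affine ✓ (none of a, b, e, c used more than once)
relevant ✓ (at least one use each (a, b, e, c))
unrestricted ✓ (type-checks (Int) and nothing is barred)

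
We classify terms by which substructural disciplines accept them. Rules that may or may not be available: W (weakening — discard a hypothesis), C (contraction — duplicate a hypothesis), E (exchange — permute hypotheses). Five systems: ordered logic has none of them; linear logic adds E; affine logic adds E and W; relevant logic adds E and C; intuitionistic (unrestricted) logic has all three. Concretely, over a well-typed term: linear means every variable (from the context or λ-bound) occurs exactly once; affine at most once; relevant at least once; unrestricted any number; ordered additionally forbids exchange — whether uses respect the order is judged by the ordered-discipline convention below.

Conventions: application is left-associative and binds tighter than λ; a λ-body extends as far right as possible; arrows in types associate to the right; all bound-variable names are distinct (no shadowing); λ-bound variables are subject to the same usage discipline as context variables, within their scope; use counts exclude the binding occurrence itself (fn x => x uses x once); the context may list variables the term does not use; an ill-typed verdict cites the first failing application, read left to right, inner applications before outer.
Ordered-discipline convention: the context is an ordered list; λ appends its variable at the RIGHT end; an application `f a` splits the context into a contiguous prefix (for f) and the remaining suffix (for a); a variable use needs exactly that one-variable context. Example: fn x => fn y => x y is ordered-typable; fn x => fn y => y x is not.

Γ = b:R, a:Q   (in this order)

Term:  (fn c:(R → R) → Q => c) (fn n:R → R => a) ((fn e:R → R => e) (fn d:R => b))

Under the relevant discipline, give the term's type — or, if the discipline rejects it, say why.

not well-typed under relevant — n, d left unused
variable uses: b: 1, a: 1, c [bound]: 1, n [bound]: 0, e [bound]: 1, d [bound]: 0
use order (left to right): c, a, e, b
typing: well-typed at Q
across the five disciplines: ordered ✗, linear ✗, affine ✓, relevant ✗, unrestricted ✓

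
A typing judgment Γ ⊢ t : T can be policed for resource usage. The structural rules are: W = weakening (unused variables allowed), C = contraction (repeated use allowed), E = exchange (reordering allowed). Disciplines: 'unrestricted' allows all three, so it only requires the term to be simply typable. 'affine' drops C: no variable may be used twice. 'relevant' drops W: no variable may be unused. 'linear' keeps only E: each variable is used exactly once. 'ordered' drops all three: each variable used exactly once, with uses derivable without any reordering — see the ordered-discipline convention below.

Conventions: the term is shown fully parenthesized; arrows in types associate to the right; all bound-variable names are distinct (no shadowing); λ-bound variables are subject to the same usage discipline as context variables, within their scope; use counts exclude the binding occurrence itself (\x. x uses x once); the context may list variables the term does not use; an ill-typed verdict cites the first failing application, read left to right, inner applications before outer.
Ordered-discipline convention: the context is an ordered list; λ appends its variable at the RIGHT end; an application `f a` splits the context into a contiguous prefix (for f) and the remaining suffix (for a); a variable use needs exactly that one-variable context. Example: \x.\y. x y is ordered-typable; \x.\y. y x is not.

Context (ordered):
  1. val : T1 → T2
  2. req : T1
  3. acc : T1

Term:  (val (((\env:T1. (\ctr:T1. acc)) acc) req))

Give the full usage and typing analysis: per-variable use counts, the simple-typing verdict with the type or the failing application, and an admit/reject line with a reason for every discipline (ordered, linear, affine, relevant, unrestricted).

counts: val: 1; req: 1; acc: 2; env [bound]: 0; ctr [bound]: 0
uses in reading order: val, acc, acc, req
typing: ✓ — T2
ordered: ✗, acc ×2 used more than once (contraction); needs weakening: env, ctr unused
linear: ✗, acc ×2 used more than once (contraction); needs weakening: env, ctr unused
affine: ✗, acc ×2 used more than once (contraction)
relevant: ✗, needs weakening: env, ctr unused
unrestricted: ✓, simply typable at T2; W, C, E all held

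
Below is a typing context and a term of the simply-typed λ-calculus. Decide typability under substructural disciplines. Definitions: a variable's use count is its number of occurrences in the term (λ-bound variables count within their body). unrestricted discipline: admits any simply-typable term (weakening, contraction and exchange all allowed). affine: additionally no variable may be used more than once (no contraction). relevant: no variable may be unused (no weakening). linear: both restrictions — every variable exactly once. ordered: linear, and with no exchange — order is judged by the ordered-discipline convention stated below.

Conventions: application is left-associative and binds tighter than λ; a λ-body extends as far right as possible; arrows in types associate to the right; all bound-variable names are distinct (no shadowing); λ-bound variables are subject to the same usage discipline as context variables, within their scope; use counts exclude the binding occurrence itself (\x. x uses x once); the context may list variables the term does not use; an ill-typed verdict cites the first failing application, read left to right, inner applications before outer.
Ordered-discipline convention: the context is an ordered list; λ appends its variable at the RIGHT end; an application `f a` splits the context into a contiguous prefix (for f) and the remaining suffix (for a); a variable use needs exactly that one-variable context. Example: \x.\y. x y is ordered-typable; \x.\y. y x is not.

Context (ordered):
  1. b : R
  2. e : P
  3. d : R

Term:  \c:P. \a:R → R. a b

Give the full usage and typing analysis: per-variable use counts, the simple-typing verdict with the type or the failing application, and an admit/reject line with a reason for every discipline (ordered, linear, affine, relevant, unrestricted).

use counts: b: 1; e: 0; d: 0; c (bound): 0; a (bound): 1
use order (left to right): a, b
typing: well-typed at P → (R → R) → R
ordered: ✗ — e, d, c left unused
linear: ✗ — e, d, c left unused
affine: ✓ — none of b, e, d, c, a used more than once
relevant: ✗ — e, d, c left unused
unrestricted: ✓ — well-typed at P → (R → R) → R; no restrictions here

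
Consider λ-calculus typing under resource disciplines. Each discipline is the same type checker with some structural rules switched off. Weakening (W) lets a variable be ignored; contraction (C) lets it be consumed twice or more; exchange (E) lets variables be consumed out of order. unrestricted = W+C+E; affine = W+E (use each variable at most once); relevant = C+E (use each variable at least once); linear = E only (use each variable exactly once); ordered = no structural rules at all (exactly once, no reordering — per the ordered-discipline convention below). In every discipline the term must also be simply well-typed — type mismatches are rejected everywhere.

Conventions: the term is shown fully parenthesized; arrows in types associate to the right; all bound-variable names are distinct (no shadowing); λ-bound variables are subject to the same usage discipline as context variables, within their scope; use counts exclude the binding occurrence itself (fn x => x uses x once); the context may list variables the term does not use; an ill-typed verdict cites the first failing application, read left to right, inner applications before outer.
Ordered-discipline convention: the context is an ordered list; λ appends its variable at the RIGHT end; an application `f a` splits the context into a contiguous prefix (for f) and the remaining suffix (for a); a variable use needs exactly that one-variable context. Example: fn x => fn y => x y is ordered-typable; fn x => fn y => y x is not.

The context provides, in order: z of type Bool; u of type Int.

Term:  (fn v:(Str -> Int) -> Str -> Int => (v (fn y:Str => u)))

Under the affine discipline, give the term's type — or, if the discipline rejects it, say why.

term : ((Str -> Int) -> Str -> Int) -> Str -> Int
usage: z=0; u=1; v (λ-bound)=1; y (λ-bound)=0
uses in reading order: v, u
typing: the term checks, with type ((Str -> Int) -> Str -> Int) -> Str -> Int
across the five disciplines: ordered ✗; linear ✗; affine ✓; relevant ✗; unrestricted ✓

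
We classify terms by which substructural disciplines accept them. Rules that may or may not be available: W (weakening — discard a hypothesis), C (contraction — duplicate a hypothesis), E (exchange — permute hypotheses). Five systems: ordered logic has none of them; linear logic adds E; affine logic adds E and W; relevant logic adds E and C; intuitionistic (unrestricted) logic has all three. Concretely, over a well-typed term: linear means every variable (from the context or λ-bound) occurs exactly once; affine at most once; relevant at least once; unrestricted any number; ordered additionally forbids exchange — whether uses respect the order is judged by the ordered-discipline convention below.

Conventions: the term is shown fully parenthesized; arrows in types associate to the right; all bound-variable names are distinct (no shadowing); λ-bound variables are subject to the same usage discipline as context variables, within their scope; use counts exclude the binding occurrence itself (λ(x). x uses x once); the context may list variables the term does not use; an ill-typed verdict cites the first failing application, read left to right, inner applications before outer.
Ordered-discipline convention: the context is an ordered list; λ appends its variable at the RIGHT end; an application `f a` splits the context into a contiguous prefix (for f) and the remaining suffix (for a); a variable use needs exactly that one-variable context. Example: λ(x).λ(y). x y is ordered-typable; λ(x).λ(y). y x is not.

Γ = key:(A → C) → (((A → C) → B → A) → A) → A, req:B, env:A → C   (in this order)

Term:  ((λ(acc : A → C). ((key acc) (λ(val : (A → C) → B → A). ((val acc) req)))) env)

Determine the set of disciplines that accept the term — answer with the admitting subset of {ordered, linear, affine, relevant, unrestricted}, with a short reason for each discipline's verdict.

accepted by: relevant, unrestricted
variable uses: key: 1×; req: 1×; env: 1×; acc [bound]: 2×; val [bound]: 1×
left-to-right use order: key, acc, val, acc, req, env
typing: ✓ — A
ordered ✗ (acc ×2 used more than once (contraction))
linear ✗ (acc ×2 used more than once (contraction))
affine ✗ (acc ×2 used more than once (contraction))
relevant ✓ (at least one use each (key, req, env, acc, val))
unrestricted ✓ (well-typed at A; no restrictions here)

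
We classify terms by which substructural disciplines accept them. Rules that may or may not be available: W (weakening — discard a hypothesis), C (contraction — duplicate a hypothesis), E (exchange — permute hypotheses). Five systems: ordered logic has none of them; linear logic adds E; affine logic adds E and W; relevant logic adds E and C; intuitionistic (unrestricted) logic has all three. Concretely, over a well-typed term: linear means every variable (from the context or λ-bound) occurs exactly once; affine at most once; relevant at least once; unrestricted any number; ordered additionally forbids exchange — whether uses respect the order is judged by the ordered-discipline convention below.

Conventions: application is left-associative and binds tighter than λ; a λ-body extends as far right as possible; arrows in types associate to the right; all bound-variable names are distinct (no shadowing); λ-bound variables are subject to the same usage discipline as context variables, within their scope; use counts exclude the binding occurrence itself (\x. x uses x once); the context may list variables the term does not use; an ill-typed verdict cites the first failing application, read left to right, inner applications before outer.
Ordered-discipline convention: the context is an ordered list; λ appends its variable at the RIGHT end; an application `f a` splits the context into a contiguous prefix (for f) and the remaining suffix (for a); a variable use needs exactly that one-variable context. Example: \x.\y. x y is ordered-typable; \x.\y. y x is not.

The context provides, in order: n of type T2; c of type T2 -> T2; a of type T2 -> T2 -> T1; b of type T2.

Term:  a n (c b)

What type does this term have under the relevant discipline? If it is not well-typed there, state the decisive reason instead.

term : T1
usage: n: 1, c: 1, a: 1, b: 1
uses in reading order: a, n, c, b
typing: the term checks, with type T1
all disciplines: ordered ✗, linear ✓, affine ✓, relevant ✓, unrestricted ✓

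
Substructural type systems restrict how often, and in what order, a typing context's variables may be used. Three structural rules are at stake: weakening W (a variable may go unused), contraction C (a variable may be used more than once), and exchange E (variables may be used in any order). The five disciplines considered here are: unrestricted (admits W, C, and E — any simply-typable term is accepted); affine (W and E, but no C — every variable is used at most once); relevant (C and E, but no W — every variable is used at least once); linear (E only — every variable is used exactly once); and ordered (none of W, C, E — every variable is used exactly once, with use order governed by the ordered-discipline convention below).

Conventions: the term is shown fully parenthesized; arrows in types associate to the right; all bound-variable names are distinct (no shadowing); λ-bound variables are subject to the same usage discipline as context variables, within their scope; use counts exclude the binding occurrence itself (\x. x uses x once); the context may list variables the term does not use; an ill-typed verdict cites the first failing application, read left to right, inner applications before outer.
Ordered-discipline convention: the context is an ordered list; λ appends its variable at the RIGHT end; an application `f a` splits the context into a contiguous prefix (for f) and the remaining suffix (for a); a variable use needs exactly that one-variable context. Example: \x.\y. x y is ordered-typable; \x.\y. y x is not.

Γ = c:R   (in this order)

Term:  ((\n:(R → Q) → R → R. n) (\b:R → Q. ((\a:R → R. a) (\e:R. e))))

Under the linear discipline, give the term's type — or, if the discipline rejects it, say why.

not well-typed under linear — unused: c, b — weakening required
counts: c=0; n [bound]=1; b [bound]=0; a [bound]=1; e [bound]=1
order of uses: n, a, e
typing: the term checks, with type (R → Q) → R → R
across the five disciplines: ordered ✗; linear ✗; affine ✓; relevant ✗; unrestricted ✓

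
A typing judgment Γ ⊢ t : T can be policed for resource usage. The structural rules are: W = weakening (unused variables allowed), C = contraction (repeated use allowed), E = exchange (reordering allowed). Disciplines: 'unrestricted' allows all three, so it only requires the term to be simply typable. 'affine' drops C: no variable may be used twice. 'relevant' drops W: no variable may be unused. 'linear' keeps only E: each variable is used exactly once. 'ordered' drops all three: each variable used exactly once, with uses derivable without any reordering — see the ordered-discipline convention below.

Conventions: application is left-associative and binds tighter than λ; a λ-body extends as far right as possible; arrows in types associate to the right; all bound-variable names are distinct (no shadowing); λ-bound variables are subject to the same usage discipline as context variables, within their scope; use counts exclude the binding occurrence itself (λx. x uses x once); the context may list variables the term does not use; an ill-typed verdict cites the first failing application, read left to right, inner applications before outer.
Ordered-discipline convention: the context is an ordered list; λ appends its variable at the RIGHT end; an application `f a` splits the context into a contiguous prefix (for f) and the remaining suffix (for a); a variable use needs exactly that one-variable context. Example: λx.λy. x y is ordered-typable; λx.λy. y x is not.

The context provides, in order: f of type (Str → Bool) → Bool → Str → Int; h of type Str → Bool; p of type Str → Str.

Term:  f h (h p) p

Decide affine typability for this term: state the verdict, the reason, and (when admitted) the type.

no — fails simple typing
usage: f: 1; h: 2; p: 2
order of uses: f, h, h, p, p
typing: ill-typed: a function awaiting Str gets Str → Str
per-discipline verdicts: ordered ✗ · linear ✗ · affine ✗ · relevant ✗ · unrestricted ✗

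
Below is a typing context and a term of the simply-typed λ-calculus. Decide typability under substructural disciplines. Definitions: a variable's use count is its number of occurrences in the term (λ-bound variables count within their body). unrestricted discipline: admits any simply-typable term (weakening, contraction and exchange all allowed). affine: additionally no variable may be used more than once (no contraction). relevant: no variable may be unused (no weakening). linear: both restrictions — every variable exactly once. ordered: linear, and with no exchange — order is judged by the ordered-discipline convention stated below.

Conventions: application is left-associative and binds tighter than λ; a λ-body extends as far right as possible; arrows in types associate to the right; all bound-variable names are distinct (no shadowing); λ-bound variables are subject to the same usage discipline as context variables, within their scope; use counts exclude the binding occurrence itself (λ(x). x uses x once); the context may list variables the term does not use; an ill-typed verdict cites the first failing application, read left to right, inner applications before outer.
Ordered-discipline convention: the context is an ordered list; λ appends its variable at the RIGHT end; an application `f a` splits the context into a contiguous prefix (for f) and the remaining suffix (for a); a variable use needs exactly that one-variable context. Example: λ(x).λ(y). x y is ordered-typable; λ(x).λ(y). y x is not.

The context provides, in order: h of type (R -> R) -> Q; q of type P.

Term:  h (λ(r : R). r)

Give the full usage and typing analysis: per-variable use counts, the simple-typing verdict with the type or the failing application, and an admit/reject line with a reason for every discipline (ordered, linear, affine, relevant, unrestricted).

counts: h: 1; q: 0; r (bound): 1
order of uses: h, r
typing: ✓ — Q
ordered: ✗, needs weakening: q unused
linear: ✗, needs weakening: q unused
affine: ✓, h, q, r: no repeats, contraction unneeded
relevant: ✗, needs weakening: q unused
unrestricted: ✓, type-checks (Q) and nothing is barred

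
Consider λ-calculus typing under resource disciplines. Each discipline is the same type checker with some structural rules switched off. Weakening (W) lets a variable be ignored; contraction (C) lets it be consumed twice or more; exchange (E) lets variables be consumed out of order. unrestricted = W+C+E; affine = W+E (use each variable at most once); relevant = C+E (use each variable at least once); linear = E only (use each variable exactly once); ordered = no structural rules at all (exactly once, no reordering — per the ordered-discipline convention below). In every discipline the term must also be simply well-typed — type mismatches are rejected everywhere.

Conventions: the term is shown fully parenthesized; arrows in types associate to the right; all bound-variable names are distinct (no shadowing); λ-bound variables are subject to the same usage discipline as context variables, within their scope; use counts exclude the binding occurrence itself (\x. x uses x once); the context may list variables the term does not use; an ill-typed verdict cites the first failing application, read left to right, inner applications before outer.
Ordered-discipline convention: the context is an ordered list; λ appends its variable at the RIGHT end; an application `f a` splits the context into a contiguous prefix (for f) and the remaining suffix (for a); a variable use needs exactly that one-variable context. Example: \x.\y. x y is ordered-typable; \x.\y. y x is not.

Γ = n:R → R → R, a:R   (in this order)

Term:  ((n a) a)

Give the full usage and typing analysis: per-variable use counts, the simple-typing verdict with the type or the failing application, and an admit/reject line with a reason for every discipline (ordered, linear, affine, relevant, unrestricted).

variable uses: n ×1, a ×2
uses in reading order: n, a, a
typing: the term checks, with type R
ordered: ✗ — needs contraction — a ×2
linear: ✗ — needs contraction — a ×2
affine: ✗ — needs contraction — a ×2
relevant: ✓ — none of n, a goes unused
unrestricted: ✓ — typability at R is all that's needed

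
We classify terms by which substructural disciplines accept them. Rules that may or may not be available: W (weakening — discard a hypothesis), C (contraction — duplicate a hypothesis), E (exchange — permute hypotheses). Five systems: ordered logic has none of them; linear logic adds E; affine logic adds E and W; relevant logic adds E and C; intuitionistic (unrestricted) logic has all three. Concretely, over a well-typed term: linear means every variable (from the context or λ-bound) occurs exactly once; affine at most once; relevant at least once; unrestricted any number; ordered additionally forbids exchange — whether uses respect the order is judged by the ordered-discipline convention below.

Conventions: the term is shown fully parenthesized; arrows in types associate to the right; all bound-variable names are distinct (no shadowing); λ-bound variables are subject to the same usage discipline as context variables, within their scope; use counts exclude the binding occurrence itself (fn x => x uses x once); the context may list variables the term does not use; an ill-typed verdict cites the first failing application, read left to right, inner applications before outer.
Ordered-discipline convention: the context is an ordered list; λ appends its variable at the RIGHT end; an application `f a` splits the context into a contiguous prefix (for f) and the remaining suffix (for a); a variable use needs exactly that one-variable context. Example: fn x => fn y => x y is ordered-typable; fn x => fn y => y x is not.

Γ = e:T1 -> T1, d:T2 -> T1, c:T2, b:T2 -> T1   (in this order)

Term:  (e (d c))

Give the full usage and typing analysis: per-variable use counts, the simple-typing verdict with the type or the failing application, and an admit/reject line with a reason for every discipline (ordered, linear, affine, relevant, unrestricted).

use counts: e: 1×; d: 1×; c: 1×; b: 0×
uses in reading order: e, d, c
typing: the term checks, with type T1
ordered: ✗ — b left unused
linear: ✗ — b left unused
affine: ✓ — at most one use each (e, d, c, b)
relevant: ✗ — b left unused
unrestricted: ✓ — typability at T1 is all that's needed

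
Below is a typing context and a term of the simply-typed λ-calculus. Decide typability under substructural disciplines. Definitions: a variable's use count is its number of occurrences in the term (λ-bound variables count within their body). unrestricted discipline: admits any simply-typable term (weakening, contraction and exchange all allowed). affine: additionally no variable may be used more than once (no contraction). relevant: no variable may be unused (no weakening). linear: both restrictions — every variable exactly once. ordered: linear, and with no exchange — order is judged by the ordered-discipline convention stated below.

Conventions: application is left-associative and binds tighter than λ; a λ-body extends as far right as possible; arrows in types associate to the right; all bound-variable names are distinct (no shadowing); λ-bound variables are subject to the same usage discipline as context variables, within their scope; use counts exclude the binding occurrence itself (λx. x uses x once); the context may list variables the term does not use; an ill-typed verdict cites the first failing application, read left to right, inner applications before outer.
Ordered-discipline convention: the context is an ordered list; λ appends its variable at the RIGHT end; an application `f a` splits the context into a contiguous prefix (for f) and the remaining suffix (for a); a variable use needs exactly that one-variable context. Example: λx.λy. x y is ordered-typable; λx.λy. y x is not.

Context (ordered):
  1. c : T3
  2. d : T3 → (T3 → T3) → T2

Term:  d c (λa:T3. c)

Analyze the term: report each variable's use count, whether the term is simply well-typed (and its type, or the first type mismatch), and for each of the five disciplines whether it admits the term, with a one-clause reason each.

counts: c ×2; d ×1; a [bound] ×0
left-to-right use order: d, c, c
typing: the term checks, with type T2
ordered ✗ (c ×2 used more than once (contraction); needs weakening: a unused)
linear ✗ (c ×2 used more than once (contraction); needs weakening: a unused)
affine ✗ (c ×2 used more than once (contraction))
relevant ✗ (needs weakening: a unused)
unrestricted ✓ (simply typable at T2; W, C, E all held)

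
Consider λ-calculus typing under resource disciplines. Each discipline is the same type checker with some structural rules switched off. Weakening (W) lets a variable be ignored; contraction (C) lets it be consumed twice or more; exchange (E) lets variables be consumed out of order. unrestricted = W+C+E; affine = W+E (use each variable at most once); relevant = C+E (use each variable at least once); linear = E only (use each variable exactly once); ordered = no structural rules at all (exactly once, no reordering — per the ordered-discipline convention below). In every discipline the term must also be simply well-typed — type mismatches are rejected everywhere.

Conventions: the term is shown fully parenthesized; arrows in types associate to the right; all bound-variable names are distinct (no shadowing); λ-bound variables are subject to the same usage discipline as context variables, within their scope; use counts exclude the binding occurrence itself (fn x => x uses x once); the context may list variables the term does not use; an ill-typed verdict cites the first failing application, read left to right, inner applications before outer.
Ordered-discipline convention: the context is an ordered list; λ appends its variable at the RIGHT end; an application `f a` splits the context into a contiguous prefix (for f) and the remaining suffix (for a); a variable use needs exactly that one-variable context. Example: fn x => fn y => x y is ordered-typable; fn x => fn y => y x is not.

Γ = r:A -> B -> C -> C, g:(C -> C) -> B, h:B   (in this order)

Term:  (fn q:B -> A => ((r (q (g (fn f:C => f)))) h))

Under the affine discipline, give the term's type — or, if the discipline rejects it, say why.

term : (B -> A) -> C -> C
usage: r: 1, g: 1, h: 1, q (bound): 1, f (bound): 1
use order (left to right): r, q, g, f, h
typing: well-typed at (B -> A) -> C -> C
all disciplines: ordered ✗; linear ✓; affine ✓; relevant ✓; unrestricted ✓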